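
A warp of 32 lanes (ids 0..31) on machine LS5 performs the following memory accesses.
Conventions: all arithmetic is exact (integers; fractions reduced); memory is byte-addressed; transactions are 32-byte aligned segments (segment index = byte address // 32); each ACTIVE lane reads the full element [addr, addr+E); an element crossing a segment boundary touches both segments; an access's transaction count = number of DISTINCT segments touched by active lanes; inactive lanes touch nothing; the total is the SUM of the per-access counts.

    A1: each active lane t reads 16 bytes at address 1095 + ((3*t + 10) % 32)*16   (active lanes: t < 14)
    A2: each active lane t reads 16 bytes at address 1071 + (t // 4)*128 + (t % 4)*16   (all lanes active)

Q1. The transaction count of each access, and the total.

A1: 16 transactions
A2: 24 transactions

Answer: 16,24; total 40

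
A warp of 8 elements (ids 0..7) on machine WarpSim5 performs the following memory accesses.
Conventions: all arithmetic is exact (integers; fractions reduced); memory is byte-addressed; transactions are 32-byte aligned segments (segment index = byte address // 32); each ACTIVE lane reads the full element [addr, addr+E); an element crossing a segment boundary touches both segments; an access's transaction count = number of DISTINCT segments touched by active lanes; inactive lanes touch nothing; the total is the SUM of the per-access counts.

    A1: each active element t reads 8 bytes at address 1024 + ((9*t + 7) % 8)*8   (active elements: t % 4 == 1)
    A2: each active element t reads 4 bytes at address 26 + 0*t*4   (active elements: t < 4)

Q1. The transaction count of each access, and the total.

A1: 2 transactions
A2: 1 transaction

Answer: 2,1; total 3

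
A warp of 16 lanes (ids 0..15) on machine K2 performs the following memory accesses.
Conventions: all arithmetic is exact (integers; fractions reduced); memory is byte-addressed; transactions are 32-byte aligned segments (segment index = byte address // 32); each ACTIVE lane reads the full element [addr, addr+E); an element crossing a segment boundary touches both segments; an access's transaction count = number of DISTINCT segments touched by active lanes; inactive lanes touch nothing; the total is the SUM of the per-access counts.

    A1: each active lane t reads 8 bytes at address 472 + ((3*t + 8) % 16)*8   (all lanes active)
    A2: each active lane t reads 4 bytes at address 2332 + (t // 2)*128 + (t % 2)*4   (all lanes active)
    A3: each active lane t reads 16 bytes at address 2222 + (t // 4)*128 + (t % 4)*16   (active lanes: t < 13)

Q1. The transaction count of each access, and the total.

A1: 5 transactions
A2: 16 transactions
A3: 10 transactions

Answer: 5,16,10; total 31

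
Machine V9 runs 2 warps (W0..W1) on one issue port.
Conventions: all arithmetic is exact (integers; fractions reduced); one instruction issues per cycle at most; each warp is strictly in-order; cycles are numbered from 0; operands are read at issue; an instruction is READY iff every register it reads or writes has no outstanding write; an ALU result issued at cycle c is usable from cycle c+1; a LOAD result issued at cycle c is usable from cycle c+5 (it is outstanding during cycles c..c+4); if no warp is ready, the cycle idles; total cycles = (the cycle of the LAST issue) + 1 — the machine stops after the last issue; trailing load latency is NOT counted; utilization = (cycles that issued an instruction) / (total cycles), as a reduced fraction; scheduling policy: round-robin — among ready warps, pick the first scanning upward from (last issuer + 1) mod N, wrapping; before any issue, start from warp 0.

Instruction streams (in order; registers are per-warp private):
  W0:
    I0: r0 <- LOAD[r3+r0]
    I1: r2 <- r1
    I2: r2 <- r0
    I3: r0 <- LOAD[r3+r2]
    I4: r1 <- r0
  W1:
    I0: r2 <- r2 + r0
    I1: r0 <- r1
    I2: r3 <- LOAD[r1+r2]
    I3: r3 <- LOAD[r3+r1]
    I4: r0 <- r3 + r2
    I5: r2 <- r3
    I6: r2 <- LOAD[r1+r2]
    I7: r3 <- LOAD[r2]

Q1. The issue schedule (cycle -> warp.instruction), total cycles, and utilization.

cycle 0: W0.I0
cycle 1: W1.I0
cycle 2: W0.I1
cycle 3: W1.I1
cycle 4: W1.I2
cycle 5: W0.I2
cycle 6: W0.I3
cycle 7: idle
cycle 8: idle
cycle 9: W1.I3
cycle 10: idle
cycle 11: W0.I4
cycle 12: idle
cycle 13: idle
cycle 14: W1.I4
cycle 15: W1.I5
cycle 16: W1.I6
cycle 17: idle
cycle 18: idle
cycle 19: idle
cycle 20: idle
cycle 21: W1.I7

Answer: 22 cycles, utilization 13/22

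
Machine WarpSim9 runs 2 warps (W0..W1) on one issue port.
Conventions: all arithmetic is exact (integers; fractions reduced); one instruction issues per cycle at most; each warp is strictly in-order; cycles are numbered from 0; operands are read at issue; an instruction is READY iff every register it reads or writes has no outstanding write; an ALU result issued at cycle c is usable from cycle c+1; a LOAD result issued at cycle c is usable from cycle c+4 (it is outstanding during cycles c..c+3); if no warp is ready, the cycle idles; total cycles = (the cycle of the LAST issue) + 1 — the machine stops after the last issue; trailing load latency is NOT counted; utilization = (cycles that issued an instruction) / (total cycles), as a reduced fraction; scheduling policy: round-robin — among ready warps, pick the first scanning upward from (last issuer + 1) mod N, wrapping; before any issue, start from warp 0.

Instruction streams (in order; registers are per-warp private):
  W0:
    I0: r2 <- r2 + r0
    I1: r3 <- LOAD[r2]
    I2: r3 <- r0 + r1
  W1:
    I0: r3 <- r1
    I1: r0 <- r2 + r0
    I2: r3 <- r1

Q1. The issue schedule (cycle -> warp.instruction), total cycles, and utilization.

cycle 0: W0.I0
cycle 1: W1.I0
cycle 2: W0.I1
cycle 3: W1.I1
cycle 4: W1.I2
cycle 5: idle
cycle 6: W0.I2

Answer: 7 cycles, utilization 6/7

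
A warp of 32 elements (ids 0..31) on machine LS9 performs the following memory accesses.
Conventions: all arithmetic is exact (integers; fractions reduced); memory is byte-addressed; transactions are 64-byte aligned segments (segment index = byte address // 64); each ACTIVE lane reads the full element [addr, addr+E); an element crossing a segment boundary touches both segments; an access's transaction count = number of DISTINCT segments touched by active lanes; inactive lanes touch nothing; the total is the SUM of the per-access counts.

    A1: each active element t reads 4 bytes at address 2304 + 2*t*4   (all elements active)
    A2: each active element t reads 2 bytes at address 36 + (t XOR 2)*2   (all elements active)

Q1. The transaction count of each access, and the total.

A1: 4 transactions
A2: 2 transactions

Answer: 4,2; total 6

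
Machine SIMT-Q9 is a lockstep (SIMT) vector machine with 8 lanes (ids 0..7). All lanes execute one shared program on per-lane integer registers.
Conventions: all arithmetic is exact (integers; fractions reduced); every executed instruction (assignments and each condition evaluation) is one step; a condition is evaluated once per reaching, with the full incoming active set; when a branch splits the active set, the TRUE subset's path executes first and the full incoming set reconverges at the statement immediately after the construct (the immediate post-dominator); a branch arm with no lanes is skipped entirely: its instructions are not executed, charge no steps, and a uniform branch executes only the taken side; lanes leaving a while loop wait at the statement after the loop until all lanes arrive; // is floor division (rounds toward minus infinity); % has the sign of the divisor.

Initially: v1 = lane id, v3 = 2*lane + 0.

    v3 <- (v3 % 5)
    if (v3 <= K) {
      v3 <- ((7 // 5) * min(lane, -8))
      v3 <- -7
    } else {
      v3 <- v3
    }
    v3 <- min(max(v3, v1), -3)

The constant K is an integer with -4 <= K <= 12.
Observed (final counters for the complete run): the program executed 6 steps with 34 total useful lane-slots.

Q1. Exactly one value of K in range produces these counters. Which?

Answer: K = 0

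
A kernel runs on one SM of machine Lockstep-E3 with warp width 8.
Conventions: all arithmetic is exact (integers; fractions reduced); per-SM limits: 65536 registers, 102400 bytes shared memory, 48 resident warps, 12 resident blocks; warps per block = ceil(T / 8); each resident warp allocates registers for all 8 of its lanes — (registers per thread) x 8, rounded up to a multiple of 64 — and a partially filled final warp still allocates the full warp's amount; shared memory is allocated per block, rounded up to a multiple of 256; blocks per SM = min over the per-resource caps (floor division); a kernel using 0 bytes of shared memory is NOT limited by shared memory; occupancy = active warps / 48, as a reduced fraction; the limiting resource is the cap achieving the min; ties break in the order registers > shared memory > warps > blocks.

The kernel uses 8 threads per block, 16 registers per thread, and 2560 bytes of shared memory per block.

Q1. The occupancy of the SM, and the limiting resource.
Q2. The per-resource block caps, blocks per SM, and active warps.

Answer: occupancy 1/4, limited by blocks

registers: 512 blocks
shared memory: 40 blocks
warps: 48 blocks
blocks: 12 blocks

Answer: 12 blocks, 12 active warps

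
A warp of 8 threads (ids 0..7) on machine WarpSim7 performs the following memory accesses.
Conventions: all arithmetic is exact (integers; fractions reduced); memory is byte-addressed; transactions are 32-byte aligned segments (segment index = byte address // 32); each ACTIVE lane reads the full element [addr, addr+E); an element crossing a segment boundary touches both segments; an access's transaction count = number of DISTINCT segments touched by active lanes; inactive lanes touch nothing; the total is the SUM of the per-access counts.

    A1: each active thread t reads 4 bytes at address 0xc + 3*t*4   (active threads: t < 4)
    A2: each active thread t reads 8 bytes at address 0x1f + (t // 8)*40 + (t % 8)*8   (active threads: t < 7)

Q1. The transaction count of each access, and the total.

A1: 2 transactions
A2: 3 transactions

Answer: 2,3; total 5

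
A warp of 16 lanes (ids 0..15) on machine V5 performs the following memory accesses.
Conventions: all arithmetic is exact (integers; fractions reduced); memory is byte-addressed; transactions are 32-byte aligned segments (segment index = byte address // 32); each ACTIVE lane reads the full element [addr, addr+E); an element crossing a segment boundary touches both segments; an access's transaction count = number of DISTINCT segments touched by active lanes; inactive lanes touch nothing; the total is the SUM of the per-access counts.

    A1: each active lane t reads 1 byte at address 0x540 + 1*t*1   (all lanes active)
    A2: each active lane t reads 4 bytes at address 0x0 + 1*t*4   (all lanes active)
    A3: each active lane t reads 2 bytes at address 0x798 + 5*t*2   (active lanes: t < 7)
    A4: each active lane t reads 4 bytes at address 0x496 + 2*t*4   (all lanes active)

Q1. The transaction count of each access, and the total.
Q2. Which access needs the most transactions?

A1: 1 transaction
A2: 2 transactions
A3: 3 transactions
A4: 5 transactions

Answer: 1,2,3,5; total 11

Answer: A4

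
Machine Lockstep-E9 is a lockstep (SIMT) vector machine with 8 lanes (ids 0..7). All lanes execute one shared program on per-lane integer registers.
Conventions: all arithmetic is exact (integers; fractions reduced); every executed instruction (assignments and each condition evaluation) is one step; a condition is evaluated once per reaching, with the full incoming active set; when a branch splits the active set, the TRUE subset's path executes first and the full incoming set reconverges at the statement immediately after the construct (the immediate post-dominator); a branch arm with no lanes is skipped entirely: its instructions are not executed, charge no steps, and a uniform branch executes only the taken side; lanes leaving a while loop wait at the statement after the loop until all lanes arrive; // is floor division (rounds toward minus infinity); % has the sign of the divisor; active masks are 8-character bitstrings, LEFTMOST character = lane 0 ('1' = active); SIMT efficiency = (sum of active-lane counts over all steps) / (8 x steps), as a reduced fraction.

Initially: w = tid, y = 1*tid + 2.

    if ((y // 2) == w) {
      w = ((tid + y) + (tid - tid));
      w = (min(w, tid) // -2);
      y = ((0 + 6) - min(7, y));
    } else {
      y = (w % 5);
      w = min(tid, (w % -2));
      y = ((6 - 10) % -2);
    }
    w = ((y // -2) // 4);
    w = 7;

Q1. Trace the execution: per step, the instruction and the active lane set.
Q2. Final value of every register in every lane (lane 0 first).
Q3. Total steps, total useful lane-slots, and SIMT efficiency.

step 0: eval ((y // 2) == w)         11111111
step 1: w <- ((tid + y) + (tid - tid)) 01100000
step 2: w <- (min(w, tid) // -2)     01100000
step 3: y <- ((0 + 6) - min(7, y))   01100000
step 4: y <- (w % 5)                 10011111
step 5: w <- min(tid, (w % -2))      10011111
step 6: y <- ((6 - 10) % -2)         10011111
step 7: w <- ((y // -2) // 4)        11111111
step 8: w <- 7                       11111111

Answer: 9 steps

w: 7,7,7,7,7,7,7,7
y: 0,3,2,0,0,0,0,0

steps = 9; useful = 48; efficiency = 48/72 = 2/3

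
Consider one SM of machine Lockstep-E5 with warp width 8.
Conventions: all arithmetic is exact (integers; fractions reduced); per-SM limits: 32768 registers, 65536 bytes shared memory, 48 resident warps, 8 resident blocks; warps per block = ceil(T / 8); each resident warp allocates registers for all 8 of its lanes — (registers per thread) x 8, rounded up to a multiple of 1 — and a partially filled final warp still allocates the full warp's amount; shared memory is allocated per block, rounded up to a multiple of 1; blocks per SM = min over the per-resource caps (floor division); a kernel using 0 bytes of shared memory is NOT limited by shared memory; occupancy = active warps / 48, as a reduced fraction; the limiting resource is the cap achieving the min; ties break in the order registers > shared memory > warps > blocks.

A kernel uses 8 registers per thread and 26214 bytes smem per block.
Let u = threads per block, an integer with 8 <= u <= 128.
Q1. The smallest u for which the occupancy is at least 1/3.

Answer: u = 57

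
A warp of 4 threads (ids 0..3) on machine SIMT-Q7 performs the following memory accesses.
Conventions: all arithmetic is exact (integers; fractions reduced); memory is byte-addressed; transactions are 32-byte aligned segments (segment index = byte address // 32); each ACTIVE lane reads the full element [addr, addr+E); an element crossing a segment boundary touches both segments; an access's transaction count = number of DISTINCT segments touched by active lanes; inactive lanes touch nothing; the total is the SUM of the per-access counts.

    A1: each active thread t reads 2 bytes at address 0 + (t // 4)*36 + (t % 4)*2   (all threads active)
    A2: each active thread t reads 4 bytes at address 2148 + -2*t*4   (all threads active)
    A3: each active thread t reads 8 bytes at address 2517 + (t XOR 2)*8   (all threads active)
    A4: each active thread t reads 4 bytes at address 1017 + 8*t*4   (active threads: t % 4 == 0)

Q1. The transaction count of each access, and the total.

A1: 1 transaction
A2: 2 transactions
A3: 2 transactions
A4: 1 transaction

Answer: 1,2,2,1; total 6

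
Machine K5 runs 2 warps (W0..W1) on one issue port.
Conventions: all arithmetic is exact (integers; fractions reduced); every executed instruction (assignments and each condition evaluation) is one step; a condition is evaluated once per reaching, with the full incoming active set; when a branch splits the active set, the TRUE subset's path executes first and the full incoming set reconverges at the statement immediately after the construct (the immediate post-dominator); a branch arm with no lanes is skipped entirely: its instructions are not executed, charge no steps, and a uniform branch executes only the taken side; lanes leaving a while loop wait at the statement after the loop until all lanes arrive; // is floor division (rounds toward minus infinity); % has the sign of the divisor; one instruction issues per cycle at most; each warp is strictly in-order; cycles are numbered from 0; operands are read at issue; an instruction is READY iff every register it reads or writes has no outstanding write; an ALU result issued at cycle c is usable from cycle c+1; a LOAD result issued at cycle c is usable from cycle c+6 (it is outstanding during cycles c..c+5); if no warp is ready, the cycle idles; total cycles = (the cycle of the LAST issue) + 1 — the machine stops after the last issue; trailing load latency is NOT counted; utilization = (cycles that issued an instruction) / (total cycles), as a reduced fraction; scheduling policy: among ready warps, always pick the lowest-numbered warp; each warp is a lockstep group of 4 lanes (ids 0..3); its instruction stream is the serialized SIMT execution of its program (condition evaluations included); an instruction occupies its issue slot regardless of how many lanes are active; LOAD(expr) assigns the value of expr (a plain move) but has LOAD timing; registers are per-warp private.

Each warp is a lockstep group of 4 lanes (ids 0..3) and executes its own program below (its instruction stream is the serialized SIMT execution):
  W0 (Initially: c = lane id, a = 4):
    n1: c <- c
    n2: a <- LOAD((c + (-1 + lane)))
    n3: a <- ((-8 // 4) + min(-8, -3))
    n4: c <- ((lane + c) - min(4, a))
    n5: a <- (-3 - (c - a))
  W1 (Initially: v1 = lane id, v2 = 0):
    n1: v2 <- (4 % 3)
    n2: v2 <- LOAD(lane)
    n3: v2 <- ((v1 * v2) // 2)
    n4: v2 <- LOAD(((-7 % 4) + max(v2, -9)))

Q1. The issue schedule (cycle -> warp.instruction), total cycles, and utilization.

cycle 0: W0.I0
cycle 1: W0.I1
cycle 2: W1.I0
cycle 3: W1.I1
cycle 4: idle
cycle 5: idle
cycle 6: idle
cycle 7: W0.I2
cycle 8: W0.I3
cycle 9: W0.I4
cycle 10: W1.I2
cycle 11: W1.I3

Answer: 12 cycles, utilization 3/4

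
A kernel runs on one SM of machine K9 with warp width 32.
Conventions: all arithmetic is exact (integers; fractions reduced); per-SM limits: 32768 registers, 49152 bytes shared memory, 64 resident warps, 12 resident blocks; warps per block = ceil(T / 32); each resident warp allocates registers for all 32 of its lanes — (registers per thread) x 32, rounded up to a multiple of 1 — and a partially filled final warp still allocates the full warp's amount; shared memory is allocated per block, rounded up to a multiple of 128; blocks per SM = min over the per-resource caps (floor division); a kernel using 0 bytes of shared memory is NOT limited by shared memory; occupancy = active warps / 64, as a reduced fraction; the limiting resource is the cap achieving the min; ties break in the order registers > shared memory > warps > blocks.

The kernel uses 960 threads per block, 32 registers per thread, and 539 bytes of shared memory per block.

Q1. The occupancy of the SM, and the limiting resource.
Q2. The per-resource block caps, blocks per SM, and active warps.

Answer: occupancy 15/32, limited by registers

registers: 1 block
shared memory: 76 blocks
warps: 2 blocks
blocks: 12 blocks

Answer: 1 block, 30 active warps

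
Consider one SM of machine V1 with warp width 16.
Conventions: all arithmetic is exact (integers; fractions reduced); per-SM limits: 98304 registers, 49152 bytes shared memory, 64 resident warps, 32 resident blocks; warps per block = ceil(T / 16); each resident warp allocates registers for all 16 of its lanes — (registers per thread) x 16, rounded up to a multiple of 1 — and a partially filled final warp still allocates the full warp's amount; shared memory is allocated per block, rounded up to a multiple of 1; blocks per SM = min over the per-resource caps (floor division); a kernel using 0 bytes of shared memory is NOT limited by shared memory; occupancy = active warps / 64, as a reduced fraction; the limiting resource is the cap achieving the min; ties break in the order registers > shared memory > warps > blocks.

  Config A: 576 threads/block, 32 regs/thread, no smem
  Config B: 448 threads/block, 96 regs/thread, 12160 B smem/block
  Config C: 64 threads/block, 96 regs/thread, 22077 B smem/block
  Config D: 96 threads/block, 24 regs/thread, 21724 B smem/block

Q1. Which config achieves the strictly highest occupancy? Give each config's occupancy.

occupancies: A 9/16, B 7/8, C 1/8, D 3/16

Answer: B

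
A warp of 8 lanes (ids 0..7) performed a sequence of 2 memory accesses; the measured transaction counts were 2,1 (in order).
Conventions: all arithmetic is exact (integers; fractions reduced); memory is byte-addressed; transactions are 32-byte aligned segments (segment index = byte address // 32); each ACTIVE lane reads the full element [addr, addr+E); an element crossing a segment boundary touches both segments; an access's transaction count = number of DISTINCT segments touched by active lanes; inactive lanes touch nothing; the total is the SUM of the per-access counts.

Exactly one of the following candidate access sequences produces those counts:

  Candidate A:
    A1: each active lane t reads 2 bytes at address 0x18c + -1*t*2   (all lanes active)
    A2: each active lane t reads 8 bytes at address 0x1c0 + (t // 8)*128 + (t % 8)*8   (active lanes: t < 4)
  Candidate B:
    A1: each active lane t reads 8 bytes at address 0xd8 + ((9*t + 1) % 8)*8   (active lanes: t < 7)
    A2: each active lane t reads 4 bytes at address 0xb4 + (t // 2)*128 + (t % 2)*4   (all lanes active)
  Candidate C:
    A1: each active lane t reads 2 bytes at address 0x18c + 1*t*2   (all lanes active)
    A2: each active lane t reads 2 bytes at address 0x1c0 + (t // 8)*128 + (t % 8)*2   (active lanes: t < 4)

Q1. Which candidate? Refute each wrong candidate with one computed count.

B: A2 gives 4 transactions, not 1
C: A1 gives 1 transaction, not 2
A: all counts match (2,1)

Answer: A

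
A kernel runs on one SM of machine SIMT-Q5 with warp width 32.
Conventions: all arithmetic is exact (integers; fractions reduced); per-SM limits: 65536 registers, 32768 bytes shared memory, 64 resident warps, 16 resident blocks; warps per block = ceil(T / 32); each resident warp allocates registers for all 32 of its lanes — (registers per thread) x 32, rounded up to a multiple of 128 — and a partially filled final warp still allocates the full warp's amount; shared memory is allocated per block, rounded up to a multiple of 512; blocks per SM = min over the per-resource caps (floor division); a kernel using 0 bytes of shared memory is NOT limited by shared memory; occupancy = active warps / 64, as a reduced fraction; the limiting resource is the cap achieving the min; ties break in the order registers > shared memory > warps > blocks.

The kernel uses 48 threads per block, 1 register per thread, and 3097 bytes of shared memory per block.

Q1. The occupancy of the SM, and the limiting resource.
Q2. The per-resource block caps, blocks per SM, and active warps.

Answer: occupancy 9/32, limited by shared memory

registers: 256 blocks
shared memory: 9 blocks
warps: 32 blocks
blocks: 16 blocks

Answer: 9 blocks, 18 active warps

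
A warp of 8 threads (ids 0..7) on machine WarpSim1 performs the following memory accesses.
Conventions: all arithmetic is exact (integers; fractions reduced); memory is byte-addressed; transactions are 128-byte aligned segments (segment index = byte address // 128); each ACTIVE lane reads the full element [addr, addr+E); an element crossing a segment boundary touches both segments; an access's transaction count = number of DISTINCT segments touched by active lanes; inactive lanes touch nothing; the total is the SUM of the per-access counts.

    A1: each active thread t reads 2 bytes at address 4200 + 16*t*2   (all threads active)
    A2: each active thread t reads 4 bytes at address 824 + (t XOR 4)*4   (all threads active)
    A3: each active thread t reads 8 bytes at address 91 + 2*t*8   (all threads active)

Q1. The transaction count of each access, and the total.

A1: 3 transactions
A2: 1 transaction
A3: 2 transactions

Answer: 3,1,2; total 6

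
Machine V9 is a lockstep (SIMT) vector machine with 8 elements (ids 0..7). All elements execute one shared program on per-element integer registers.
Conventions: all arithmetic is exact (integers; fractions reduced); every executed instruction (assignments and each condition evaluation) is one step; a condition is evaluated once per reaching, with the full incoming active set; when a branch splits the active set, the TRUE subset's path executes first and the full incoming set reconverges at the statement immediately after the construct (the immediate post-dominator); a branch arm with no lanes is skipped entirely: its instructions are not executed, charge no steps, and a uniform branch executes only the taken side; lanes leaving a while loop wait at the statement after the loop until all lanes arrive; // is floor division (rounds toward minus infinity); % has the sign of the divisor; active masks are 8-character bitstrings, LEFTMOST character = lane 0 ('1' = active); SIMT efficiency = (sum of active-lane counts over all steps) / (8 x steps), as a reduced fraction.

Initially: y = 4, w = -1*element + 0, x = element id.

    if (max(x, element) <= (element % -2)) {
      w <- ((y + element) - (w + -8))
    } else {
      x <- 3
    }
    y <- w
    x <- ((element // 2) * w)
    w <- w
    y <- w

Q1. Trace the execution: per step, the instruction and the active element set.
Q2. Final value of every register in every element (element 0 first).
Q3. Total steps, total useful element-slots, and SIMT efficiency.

step 0: eval (max(x, element) <= (element % -2)) 11111111
step 1: w <- ((y + element) - (w + -8)) 10000000
step 2: x <- 3                       01111111
step 3: y <- w                       11111111
step 4: x <- ((element // 2) * w)    11111111
step 5: w <- w                       11111111
step 6: y <- w                       11111111

Answer: 7 steps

y: 12,-1,-2,-3,-4,-5,-6,-7
w: 12,-1,-2,-3,-4,-5,-6,-7
x: 0,0,-2,-3,-8,-10,-18,-21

steps = 7; useful = 48; efficiency = 48/56 = 6/7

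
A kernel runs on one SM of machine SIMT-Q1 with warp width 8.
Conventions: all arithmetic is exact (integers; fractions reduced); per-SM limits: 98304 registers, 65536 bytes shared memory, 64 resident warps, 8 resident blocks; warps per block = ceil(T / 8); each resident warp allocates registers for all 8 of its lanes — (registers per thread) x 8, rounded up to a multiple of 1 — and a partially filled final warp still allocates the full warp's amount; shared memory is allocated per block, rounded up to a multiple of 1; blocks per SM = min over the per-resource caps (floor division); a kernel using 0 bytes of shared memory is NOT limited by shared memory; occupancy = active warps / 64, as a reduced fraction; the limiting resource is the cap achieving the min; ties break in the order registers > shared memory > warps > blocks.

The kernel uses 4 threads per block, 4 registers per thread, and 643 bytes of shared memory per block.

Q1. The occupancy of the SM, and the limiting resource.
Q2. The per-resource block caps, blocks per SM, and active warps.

Answer: occupancy 1/8, limited by blocks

registers: 3072 blocks
shared memory: 101 blocks
warps: 64 blocks
blocks: 8 blocks

Answer: 8 blocks, 8 active warps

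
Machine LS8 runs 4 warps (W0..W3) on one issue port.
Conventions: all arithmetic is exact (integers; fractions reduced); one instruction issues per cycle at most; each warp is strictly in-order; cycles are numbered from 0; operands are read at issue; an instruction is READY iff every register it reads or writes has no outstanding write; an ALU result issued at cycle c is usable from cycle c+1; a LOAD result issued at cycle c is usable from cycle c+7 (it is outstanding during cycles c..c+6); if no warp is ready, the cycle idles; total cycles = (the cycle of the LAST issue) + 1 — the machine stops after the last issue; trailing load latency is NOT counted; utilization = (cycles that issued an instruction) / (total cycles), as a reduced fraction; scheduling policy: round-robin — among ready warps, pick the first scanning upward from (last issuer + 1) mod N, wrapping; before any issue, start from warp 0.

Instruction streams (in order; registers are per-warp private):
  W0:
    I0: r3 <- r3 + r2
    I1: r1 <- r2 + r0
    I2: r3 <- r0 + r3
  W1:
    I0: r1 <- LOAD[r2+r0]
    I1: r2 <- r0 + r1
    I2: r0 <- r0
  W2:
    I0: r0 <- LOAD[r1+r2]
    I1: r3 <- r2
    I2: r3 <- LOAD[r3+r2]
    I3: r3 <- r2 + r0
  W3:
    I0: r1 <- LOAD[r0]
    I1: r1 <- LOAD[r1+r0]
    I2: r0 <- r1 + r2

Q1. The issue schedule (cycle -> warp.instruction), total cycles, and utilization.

cycle 0: W0.I0
cycle 1: W1.I0
cycle 2: W2.I0
cycle 3: W3.I0
cycle 4: W0.I1
cycle 5: W2.I1
cycle 6: W0.I2
cycle 7: W2.I2
cycle 8: W1.I1
cycle 9: W1.I2
cycle 10: W3.I1
cycle 11: idle
cycle 12: idle
cycle 13: idle
cycle 14: W2.I3
cycle 15: idle
cycle 16: idle
cycle 17: W3.I2

Answer: 18 cycles, utilization 13/18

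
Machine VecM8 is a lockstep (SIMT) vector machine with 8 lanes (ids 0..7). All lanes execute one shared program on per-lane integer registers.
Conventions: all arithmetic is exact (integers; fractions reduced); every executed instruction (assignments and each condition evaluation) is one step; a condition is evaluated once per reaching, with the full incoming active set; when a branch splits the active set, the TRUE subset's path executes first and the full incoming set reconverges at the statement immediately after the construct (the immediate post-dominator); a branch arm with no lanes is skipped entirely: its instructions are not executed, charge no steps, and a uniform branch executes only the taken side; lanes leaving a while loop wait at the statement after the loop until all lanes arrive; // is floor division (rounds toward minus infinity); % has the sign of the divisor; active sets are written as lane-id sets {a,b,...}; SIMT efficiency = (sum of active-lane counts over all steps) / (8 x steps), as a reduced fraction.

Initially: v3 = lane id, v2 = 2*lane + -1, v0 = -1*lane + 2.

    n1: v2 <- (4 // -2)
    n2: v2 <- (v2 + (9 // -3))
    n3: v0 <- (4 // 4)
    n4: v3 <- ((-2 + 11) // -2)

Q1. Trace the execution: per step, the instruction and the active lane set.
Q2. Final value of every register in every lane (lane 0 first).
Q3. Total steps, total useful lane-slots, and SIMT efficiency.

step 0: v2 <- (4 // -2)              {0,1,2,3,4,5,6,7}
step 1: v2 <- (v2 + (9 // -3))       {0,1,2,3,4,5,6,7}
step 2: v0 <- (4 // 4)               {0,1,2,3,4,5,6,7}
step 3: v3 <- ((-2 + 11) // -2)      {0,1,2,3,4,5,6,7}

Answer: 4 steps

v3: -5,-5,-5,-5,-5,-5,-5,-5
v2: -5,-5,-5,-5,-5,-5,-5,-5
v0: 1,1,1,1,1,1,1,1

steps = 4; useful = 32; efficiency = 32/32 = 1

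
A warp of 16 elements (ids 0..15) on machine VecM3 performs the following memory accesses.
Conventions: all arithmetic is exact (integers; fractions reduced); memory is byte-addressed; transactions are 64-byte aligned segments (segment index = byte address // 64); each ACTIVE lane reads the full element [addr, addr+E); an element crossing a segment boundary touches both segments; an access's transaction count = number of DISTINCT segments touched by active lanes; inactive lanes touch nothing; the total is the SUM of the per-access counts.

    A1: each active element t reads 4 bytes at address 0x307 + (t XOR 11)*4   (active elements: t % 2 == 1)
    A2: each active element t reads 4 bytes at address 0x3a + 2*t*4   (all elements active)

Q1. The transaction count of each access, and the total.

A1: 2 transactions
A2: 3 transactions

Answer: 2,3; total 5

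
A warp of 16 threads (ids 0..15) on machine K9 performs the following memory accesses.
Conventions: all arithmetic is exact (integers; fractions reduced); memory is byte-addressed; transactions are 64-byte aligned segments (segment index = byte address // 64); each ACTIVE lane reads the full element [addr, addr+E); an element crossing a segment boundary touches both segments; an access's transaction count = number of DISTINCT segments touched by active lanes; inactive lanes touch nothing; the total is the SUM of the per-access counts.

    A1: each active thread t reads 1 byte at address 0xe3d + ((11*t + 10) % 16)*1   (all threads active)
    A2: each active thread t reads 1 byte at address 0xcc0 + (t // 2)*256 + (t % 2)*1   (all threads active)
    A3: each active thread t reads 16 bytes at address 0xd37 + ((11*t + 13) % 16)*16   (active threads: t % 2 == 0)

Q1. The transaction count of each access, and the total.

A1: 2 transactions
A2: 8 transactions
A3: 4 transactions

Answer: 2,8,4; total 14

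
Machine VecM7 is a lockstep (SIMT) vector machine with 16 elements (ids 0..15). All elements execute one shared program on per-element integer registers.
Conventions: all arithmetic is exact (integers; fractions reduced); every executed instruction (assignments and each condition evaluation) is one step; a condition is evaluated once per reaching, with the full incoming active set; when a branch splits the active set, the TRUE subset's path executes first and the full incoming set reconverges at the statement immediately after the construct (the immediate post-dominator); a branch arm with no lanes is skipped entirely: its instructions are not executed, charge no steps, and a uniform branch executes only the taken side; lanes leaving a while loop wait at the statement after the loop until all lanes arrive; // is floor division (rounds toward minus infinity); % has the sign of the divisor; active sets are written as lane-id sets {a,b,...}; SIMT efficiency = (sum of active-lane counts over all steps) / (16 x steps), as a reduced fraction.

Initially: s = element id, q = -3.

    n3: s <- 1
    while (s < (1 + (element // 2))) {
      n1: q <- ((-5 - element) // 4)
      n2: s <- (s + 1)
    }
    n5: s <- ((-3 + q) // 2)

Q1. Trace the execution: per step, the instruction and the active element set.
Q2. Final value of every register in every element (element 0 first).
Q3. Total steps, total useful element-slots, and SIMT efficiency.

step 0: s <- 1                       {0,1,2,3,4,5,6,7,8,9,10,11,12,13,14,15}
step 1: eval (s < (1 + (element // 2))) {0,1,2,3,4,5,6,7,8,9,10,11,12,13,14,15}
step 2: q <- ((-5 - element) // 4)   {2,3,4,5,6,7,8,9,10,11,12,13,14,15}
step 3: s <- (s + 1)                 {2,3,4,5,6,7,8,9,10,11,12,13,14,15}
step 4: eval (s < (1 + (element // 2))) {2,3,4,5,6,7,8,9,10,11,12,13,14,15}
step 5: q <- ((-5 - element) // 4)   {4,5,6,7,8,9,10,11,12,13,14,15}
step 6: s <- (s + 1)                 {4,5,6,7,8,9,10,11,12,13,14,15}
step 7: eval (s < (1 + (element // 2))) {4,5,6,7,8,9,10,11,12,13,14,15}
step 8: q <- ((-5 - element) // 4)   {6,7,8,9,10,11,12,13,14,15}
step 9: s <- (s + 1)                 {6,7,8,9,10,11,12,13,14,15}
step 10: eval (s < (1 + (element // 2))) {6,7,8,9,10,11,12,13,14,15}
step 11: q <- ((-5 - element) // 4)   {8,9,10,11,12,13,14,15}
step 12: s <- (s + 1)                 {8,9,10,11,12,13,14,15}
step 13: eval (s < (1 + (element // 2))) {8,9,10,11,12,13,14,15}
step 14: q <- ((-5 - element) // 4)   {10,11,12,13,14,15}
step 15: s <- (s + 1)                 {10,11,12,13,14,15}
step 16: eval (s < (1 + (element // 2))) {10,11,12,13,14,15}
step 17: q <- ((-5 - element) // 4)   {12,13,14,15}
step 18: s <- (s + 1)                 {12,13,14,15}
step 19: eval (s < (1 + (element // 2))) {12,13,14,15}
step 20: q <- ((-5 - element) // 4)   {14,15}
step 21: s <- (s + 1)                 {14,15}
step 22: eval (s < (1 + (element // 2))) {14,15}
step 23: s <- ((-3 + q) // 2)         {0,1,2,3,4,5,6,7,8,9,10,11,12,13,14,15}

Answer: 24 steps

s: -3,-3,-3,-3,-3,-3,-3,-3,-4,-4,-4,-4,-4,-4,-4,-4
q: -3,-3,-2,-2,-3,-3,-3,-3,-4,-4,-4,-4,-5,-5,-5,-5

steps = 24; useful = 216; efficiency = 216/384 = 9/16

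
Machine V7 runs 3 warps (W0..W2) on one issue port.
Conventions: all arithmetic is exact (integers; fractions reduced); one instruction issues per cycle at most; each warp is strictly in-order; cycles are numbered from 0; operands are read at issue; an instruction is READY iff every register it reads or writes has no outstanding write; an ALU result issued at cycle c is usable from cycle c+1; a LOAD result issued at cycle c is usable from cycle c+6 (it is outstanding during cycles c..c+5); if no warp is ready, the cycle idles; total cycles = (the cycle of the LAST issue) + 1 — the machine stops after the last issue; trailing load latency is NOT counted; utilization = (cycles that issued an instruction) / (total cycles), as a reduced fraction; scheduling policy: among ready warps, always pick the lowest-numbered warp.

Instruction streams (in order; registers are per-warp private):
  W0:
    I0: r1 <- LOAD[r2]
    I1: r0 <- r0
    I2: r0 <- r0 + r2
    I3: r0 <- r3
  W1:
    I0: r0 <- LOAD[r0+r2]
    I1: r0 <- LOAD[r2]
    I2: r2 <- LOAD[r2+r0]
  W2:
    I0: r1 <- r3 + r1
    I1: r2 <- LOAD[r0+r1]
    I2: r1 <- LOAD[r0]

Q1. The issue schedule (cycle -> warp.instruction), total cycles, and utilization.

cycle 0: W0.I0
cycle 1: W0.I1
cycle 2: W0.I2
cycle 3: W0.I3
cycle 4: W1.I0
cycle 5: W2.I0
cycle 6: W2.I1
cycle 7: W2.I2
cycle 8: idle
cycle 9: idle
cycle 10: W1.I1
cycle 11: idle
cycle 12: idle
cycle 13: idle
cycle 14: idle
cycle 15: idle
cycle 16: W1.I2

Answer: 17 cycles, utilization 10/17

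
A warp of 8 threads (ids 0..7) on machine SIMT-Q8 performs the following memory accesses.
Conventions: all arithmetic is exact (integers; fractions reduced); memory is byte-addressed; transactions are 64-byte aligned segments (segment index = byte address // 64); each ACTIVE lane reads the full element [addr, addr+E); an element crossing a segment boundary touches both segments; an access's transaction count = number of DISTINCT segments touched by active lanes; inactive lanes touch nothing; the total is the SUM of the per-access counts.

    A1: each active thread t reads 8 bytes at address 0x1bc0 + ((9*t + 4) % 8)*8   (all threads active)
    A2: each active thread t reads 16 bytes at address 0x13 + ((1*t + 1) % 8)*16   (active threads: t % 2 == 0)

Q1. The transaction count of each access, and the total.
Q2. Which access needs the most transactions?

A1: 1 transaction
A2: 3 transactions

Answer: 1,3; total 4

Answer: A2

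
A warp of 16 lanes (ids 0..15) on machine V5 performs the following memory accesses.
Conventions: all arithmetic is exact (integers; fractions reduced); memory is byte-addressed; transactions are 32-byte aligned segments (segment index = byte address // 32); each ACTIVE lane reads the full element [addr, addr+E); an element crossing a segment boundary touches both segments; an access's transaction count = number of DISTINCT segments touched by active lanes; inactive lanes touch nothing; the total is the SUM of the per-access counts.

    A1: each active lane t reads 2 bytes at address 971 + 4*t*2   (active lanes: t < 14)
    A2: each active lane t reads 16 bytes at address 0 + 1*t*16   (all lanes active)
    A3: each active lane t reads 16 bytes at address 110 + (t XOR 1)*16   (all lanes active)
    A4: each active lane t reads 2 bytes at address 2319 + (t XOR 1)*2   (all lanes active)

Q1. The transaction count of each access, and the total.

A1: 4 transactions
A2: 8 transactions
A3: 9 transactions
A4: 2 transactions

Answer: 4,8,9,2; total 23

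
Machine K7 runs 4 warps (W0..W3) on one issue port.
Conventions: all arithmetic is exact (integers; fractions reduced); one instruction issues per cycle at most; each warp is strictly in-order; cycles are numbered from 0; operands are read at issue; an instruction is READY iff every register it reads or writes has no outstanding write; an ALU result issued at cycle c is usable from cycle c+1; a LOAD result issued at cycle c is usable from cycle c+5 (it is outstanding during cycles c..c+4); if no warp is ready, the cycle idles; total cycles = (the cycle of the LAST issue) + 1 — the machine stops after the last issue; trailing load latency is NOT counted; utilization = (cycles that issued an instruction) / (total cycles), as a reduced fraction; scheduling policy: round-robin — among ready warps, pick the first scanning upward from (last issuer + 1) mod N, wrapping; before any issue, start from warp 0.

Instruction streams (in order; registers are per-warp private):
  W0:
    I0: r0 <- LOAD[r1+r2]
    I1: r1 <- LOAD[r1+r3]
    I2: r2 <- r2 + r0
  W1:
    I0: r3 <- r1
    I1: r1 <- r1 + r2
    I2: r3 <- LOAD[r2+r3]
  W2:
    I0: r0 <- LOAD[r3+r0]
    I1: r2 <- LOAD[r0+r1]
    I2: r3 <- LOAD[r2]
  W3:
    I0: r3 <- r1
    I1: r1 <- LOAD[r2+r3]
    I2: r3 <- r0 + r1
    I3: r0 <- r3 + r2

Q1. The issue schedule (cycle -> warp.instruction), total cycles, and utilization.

cycle 0: W0.I0
cycle 1: W1.I0
cycle 2: W2.I0
cycle 3: W3.I0
cycle 4: W0.I1
cycle 5: W1.I1
cycle 6: W3.I1
cycle 7: W0.I2
cycle 8: W1.I2
cycle 9: W2.I1
cycle 10: idle
cycle 11: W3.I2
cycle 12: W3.I3
cycle 13: idle
cycle 14: W2.I2

Answer: 15 cycles, utilization 13/15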